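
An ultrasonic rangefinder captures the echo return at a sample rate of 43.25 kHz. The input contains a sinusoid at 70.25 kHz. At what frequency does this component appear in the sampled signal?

16.25 kHz

70.25 kHz mod fs = 27 kHz.
27 kHz > fs/2 = 21.625 kHz, folds to fs − 27 kHz = 16.25 kHz.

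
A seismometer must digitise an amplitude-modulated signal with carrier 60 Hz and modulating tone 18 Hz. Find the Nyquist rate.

AM sidebands sit at fc ± fm = 42 Hz and 78 Hz.
Highest-frequency component: 78 Hz.
Nyquist rate = 2 × 78 Hz = 156 Hz.

156 Hz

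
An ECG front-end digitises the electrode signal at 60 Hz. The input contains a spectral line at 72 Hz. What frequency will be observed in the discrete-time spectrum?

12 Hz

72 Hz mod fs = 12 Hz.
12 Hz ≤ fs/2 = 30 Hz, appears at 12 Hz.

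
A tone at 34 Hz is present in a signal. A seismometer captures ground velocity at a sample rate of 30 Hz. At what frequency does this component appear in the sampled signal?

34 Hz mod fs = 4 Hz.
4 Hz ≤ fs/2 = 15 Hz, appears at 4 Hz.

4 Hz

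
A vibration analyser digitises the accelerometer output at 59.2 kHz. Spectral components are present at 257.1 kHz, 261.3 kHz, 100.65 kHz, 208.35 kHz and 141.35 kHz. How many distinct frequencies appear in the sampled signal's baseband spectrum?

fs/2 = 29.6 kHz.
257.1 kHz mod fs = 20.3 kHz.
20.3 kHz ≤ fs/2 = 29.6 kHz, appears at 20.3 kHz.
261.3 kHz mod fs = 24.5 kHz.
24.5 kHz ≤ fs/2 = 29.6 kHz, appears at 24.5 kHz.
100.65 kHz mod fs = 41.45 kHz.
41.45 kHz > fs/2 = 29.6 kHz, folds to fs − 41.45 kHz = 17.75 kHz.
208.35 kHz mod fs = 30.75 kHz.
30.75 kHz > fs/2 = 29.6 kHz, folds to fs − 30.75 kHz = 28.45 kHz.
141.35 kHz mod fs = 22.95 kHz.
22.95 kHz ≤ fs/2 = 29.6 kHz, appears at 22.95 kHz.
Distinct values: {17.75 kHz, 20.3 kHz, 22.95 kHz, 24.5 kHz, 28.45 kHz} → 5.

5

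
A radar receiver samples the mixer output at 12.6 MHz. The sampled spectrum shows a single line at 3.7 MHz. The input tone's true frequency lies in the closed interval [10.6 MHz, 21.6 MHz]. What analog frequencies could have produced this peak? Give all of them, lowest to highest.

16.3 MHz, 21.5 MHz

Frequencies that alias to 3.7 MHz are k·fs ± 3.7 MHz for integer k ≥ 0.
k=0: 3.7 MHz.
k=1: 8.9 MHz, 16.3 MHz.
k=2: 21.5 MHz, 28.9 MHz.
k=3: 34.1 MHz, 41.5 MHz.
Within [10.6 MHz, 21.6 MHz]: 16.3 MHz, 21.5 MHz.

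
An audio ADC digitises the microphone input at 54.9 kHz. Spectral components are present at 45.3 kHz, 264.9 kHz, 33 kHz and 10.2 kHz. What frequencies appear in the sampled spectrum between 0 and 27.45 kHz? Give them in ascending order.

9.6 kHz, 10.2 kHz, 21.9 kHz

fs/2 = 27.45 kHz.
45.3 kHz > fs/2 = 27.45 kHz, folds to fs − 45.3 kHz = 9.6 kHz.
264.9 kHz mod fs = 45.3 kHz.
45.3 kHz > fs/2 = 27.45 kHz, folds to fs − 45.3 kHz = 9.6 kHz.
33 kHz > fs/2 = 27.45 kHz, folds to fs − 33 kHz = 21.9 kHz.
10.2 kHz ≤ fs/2 = 27.45 kHz, passes unchanged.
Distinct values: {9.6 kHz, 10.2 kHz, 21.9 kHz}.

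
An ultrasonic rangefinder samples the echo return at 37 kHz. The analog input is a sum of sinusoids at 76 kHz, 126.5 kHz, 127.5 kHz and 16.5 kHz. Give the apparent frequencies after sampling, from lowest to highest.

2 kHz, 15.5 kHz, 16.5 kHz

fs/2 = 18.5 kHz.
76 kHz mod fs = 2 kHz.
2 kHz ≤ fs/2 = 18.5 kHz, appears at 2 kHz.
126.5 kHz mod fs = 15.5 kHz.
15.5 kHz ≤ fs/2 = 18.5 kHz, appears at 15.5 kHz.
127.5 kHz mod fs = 16.5 kHz.
16.5 kHz ≤ fs/2 = 18.5 kHz, appears at 16.5 kHz.
16.5 kHz ≤ fs/2 = 18.5 kHz, passes unchanged.
Distinct values: {2 kHz, 15.5 kHz, 16.5 kHz}.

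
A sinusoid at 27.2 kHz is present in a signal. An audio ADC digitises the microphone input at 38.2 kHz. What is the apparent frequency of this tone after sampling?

11 kHz

27.2 kHz > fs/2 = 19.1 kHz, folds to fs − 27.2 kHz = 11 kHz.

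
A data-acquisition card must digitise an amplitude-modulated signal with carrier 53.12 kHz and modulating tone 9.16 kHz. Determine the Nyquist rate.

124.56 kHz

AM sidebands sit at fc ± fm = 43.96 kHz and 62.28 kHz.
Highest-frequency component: 62.28 kHz.
Nyquist rate = 2 × 62.28 kHz = 124.56 kHz.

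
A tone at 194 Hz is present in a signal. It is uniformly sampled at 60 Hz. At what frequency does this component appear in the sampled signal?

14 Hz

194 Hz mod fs = 14 Hz.
14 Hz ≤ fs/2 = 30 Hz, appears at 14 Hz.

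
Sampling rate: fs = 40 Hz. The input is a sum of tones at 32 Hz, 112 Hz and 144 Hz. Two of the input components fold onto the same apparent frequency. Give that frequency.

fs/2 = 20 Hz.
32 Hz > fs/2 = 20 Hz, folds to fs − 32 Hz = 8 Hz.
112 Hz mod fs = 32 Hz.
32 Hz > fs/2 = 20 Hz, folds to fs − 32 Hz = 8 Hz.
144 Hz mod fs = 24 Hz.
24 Hz > fs/2 = 20 Hz, folds to fs − 24 Hz = 16 Hz.
32 Hz and 112 Hz both map to 8 Hz.

8 Hz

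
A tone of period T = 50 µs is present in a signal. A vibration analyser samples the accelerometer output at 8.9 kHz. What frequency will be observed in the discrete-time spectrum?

2.2 kHz

T = 50 µs → f = 1/T = 20 kHz.
20 kHz mod fs = 2.2 kHz.
2.2 kHz ≤ fs/2 = 4.45 kHz, appears at 2.2 kHz.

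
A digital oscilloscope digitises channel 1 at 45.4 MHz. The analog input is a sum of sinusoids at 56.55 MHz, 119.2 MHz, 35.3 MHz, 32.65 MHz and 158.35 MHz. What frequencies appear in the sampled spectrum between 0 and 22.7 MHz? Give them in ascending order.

fs/2 = 22.7 MHz.
56.55 MHz mod fs = 11.15 MHz.
11.15 MHz ≤ fs/2 = 22.7 MHz, appears at 11.15 MHz.
119.2 MHz mod fs = 28.4 MHz.
28.4 MHz > fs/2 = 22.7 MHz, folds to fs − 28.4 MHz = 17 MHz.
35.3 MHz > fs/2 = 22.7 MHz, folds to fs − 35.3 MHz = 10.1 MHz.
32.65 MHz > fs/2 = 22.7 MHz, folds to fs − 32.65 MHz = 12.75 MHz.
158.35 MHz mod fs = 22.15 MHz.
22.15 MHz ≤ fs/2 = 22.7 MHz, appears at 22.15 MHz.
Distinct values: {10.1 MHz, 11.15 MHz, 12.75 MHz, 17 MHz, 22.15 MHz}.

10.1 MHz, 11.15 MHz, 12.75 MHz, 17 MHz, 22.15 MHz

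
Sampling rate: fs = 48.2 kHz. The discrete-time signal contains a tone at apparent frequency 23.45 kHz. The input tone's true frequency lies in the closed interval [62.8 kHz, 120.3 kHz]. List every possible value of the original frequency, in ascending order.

71.65 kHz, 72.95 kHz, 119.85 kHz

Frequencies that alias to 23.45 kHz are k·fs ± 23.45 kHz for integer k ≥ 0.
k=0: 23.45 kHz.
k=1: 24.75 kHz, 71.65 kHz.
k=2: 72.95 kHz, 119.85 kHz.
k=3: 121.15 kHz, 168.05 kHz.
Within [62.8 kHz, 120.3 kHz]: 71.65 kHz, 72.95 kHz, 119.85 kHz.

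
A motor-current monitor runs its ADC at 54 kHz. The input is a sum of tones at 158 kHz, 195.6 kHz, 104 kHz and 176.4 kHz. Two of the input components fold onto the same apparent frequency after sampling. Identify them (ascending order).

104 kHz, 158 kHz

fs/2 = 27 kHz.
158 kHz mod fs = 50 kHz.
50 kHz > fs/2 = 27 kHz, folds to fs − 50 kHz = 4 kHz.
195.6 kHz mod fs = 33.6 kHz.
33.6 kHz > fs/2 = 27 kHz, folds to fs − 33.6 kHz = 20.4 kHz.
104 kHz mod fs = 50 kHz.
50 kHz > fs/2 = 27 kHz, folds to fs − 50 kHz = 4 kHz.
176.4 kHz mod fs = 14.4 kHz.
14.4 kHz ≤ fs/2 = 27 kHz, appears at 14.4 kHz.
104 kHz and 158 kHz both map to 4 kHz.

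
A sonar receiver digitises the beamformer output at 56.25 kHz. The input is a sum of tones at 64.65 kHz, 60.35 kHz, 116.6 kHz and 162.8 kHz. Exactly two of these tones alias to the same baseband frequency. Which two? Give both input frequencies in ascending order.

60.35 kHz, 116.6 kHz

fs/2 = 28.125 kHz.
64.65 kHz mod fs = 8.4 kHz.
8.4 kHz ≤ fs/2 = 28.125 kHz, appears at 8.4 kHz.
60.35 kHz mod fs = 4.1 kHz.
4.1 kHz ≤ fs/2 = 28.125 kHz, appears at 4.1 kHz.
116.6 kHz mod fs = 4.1 kHz.
4.1 kHz ≤ fs/2 = 28.125 kHz, appears at 4.1 kHz.
162.8 kHz mod fs = 50.3 kHz.
50.3 kHz > fs/2 = 28.125 kHz, folds to fs − 50.3 kHz = 5.95 kHz.
60.35 kHz and 116.6 kHz both map to 4.1 kHz.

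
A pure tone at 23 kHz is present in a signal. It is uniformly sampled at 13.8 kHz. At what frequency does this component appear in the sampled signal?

4.6 kHz

23 kHz mod fs = 9.2 kHz.
9.2 kHz > fs/2 = 6.9 kHz, folds to fs − 9.2 kHz = 4.6 kHz.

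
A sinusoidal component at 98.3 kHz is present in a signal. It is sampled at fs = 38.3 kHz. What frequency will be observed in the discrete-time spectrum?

98.3 kHz mod fs = 21.7 kHz.
21.7 kHz > fs/2 = 19.15 kHz, folds to fs − 21.7 kHz = 16.6 kHz.

16.6 kHz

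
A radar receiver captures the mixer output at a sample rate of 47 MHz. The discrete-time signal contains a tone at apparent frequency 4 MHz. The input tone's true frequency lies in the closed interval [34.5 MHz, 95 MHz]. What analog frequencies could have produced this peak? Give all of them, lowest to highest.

Frequencies that alias to 4 MHz are k·fs ± 4 MHz for integer k ≥ 0.
k=0: 4 MHz.
k=1: 43 MHz, 51 MHz.
k=2: 90 MHz, 98 MHz.
k=3: 137 MHz, 145 MHz.
Within [34.5 MHz, 95 MHz]: 43 MHz, 51 MHz, 90 MHz.

43 MHz, 51 MHz, 90 MHz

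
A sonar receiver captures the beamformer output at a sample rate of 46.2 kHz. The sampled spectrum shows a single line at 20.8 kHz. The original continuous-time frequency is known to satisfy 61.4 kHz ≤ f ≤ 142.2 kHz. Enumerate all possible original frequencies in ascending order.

67 kHz, 71.6 kHz, 113.2 kHz, 117.8 kHz

Frequencies that alias to 20.8 kHz are k·fs ± 20.8 kHz for integer k ≥ 0.
k=0: 20.8 kHz.
k=1: 25.4 kHz, 67 kHz.
k=2: 71.6 kHz, 113.2 kHz.
k=3: 117.8 kHz, 159.4 kHz.
k=4: 164 kHz, 205.6 kHz.
Within [61.4 kHz, 142.2 kHz]: 67 kHz, 71.6 kHz, 113.2 kHz, 117.8 kHz.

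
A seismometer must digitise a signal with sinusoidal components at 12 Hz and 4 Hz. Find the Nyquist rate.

Highest-frequency component: 12 Hz.
Nyquist rate = 2 × 12 Hz = 24 Hz.

24 Hz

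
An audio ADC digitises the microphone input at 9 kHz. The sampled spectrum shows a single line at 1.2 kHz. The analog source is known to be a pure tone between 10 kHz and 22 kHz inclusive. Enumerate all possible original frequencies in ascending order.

10.2 kHz, 16.8 kHz, 19.2 kHz

Frequencies that alias to 1.2 kHz are k·fs ± 1.2 kHz for integer k ≥ 0.
k=0: 1.2 kHz.
k=1: 7.8 kHz, 10.2 kHz.
k=2: 16.8 kHz, 19.2 kHz.
k=3: 25.8 kHz, 28.2 kHz.
Within [10 kHz, 22 kHz]: 10.2 kHz, 16.8 kHz, 19.2 kHz.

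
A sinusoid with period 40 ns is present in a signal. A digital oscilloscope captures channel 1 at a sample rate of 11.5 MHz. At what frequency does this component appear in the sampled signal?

2 MHz

T = 40 ns → f = 1/T = 25 MHz.
25 MHz mod fs = 2 MHz.
2 MHz ≤ fs/2 = 5.75 MHz, appears at 2 MHz.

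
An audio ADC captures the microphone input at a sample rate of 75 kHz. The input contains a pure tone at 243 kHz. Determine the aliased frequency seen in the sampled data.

243 kHz mod fs = 18 kHz.
18 kHz ≤ fs/2 = 37.5 kHz, appears at 18 kHz.

18 kHz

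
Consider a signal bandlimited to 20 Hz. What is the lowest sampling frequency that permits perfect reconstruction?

Nyquist rate = 2 × 20 Hz = 40 Hz.

40 Hz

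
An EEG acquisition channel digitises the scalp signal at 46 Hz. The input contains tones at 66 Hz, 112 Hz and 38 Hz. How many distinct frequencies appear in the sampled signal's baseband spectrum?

2

fs/2 = 23 Hz.
66 Hz mod fs = 20 Hz.
20 Hz ≤ fs/2 = 23 Hz, appears at 20 Hz.
112 Hz mod fs = 20 Hz.
20 Hz ≤ fs/2 = 23 Hz, appears at 20 Hz.
38 Hz > fs/2 = 23 Hz, folds to fs − 38 Hz = 8 Hz.
Distinct values: {8 Hz, 20 Hz} → 2.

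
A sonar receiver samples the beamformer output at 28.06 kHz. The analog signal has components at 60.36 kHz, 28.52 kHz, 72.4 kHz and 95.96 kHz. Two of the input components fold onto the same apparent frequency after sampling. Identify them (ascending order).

72.4 kHz, 95.96 kHz

fs/2 = 14.03 kHz.
60.36 kHz mod fs = 4.24 kHz.
4.24 kHz ≤ fs/2 = 14.03 kHz, appears at 4.24 kHz.
28.52 kHz mod fs = 0.46 kHz.
0.46 kHz ≤ fs/2 = 14.03 kHz, appears at 0.46 kHz.
72.4 kHz mod fs = 16.28 kHz.
16.28 kHz > fs/2 = 14.03 kHz, folds to fs − 16.28 kHz = 11.78 kHz.
95.96 kHz mod fs = 11.78 kHz.
11.78 kHz ≤ fs/2 = 14.03 kHz, appears at 11.78 kHz.
72.4 kHz and 95.96 kHz both map to 11.78 kHz.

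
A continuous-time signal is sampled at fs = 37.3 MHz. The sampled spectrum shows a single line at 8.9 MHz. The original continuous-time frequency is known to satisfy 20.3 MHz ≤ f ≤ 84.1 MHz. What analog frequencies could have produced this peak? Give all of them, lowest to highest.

Frequencies that alias to 8.9 MHz are k·fs ± 8.9 MHz for integer k ≥ 0.
k=0: 8.9 MHz.
k=1: 28.4 MHz, 46.2 MHz.
k=2: 65.7 MHz, 83.5 MHz.
k=3: 103 MHz, 120.8 MHz.
Within [20.3 MHz, 84.1 MHz]: 28.4 MHz, 46.2 MHz, 65.7 MHz, 83.5 MHz.

28.4 MHz, 46.2 MHz, 65.7 MHz, 83.5 MHz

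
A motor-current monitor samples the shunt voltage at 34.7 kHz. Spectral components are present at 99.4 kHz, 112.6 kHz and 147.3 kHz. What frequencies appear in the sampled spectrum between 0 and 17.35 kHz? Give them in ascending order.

fs/2 = 17.35 kHz.
99.4 kHz mod fs = 30 kHz.
30 kHz > fs/2 = 17.35 kHz, folds to fs − 30 kHz = 4.7 kHz.
112.6 kHz mod fs = 8.5 kHz.
8.5 kHz ≤ fs/2 = 17.35 kHz, appears at 8.5 kHz.
147.3 kHz mod fs = 8.5 kHz.
8.5 kHz ≤ fs/2 = 17.35 kHz, appears at 8.5 kHz.
Distinct values: {4.7 kHz, 8.5 kHz}.

4.7 kHz, 8.5 kHz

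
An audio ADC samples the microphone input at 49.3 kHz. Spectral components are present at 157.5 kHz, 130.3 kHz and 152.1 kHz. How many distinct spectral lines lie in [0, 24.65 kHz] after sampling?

fs/2 = 24.65 kHz.
157.5 kHz mod fs = 9.6 kHz.
9.6 kHz ≤ fs/2 = 24.65 kHz, appears at 9.6 kHz.
130.3 kHz mod fs = 31.7 kHz.
31.7 kHz > fs/2 = 24.65 kHz, folds to fs − 31.7 kHz = 17.6 kHz.
152.1 kHz mod fs = 4.2 kHz.
4.2 kHz ≤ fs/2 = 24.65 kHz, appears at 4.2 kHz.
Distinct values: {4.2 kHz, 9.6 kHz, 17.6 kHz} → 3.

3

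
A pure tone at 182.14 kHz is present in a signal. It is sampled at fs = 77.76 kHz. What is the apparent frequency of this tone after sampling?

182.14 kHz mod fs = 26.62 kHz.
26.62 kHz ≤ fs/2 = 38.88 kHz, appears at 26.62 kHz.

26.62 kHz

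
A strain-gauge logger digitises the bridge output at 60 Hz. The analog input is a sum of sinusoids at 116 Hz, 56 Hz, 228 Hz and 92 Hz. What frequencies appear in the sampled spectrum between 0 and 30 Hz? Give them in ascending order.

4 Hz, 12 Hz, 28 Hz

fs/2 = 30 Hz.
116 Hz mod fs = 56 Hz.
56 Hz > fs/2 = 30 Hz, folds to fs − 56 Hz = 4 Hz.
56 Hz > fs/2 = 30 Hz, folds to fs − 56 Hz = 4 Hz.
228 Hz mod fs = 48 Hz.
48 Hz > fs/2 = 30 Hz, folds to fs − 48 Hz = 12 Hz.
92 Hz mod fs = 32 Hz.
32 Hz > fs/2 = 30 Hz, folds to fs − 32 Hz = 28 Hz.
Distinct values: {4 Hz, 12 Hz, 28 Hz}.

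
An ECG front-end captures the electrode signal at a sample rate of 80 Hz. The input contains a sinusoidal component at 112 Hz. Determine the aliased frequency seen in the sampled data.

32 Hz

112 Hz mod fs = 32 Hz.
32 Hz ≤ fs/2 = 40 Hz, appears at 32 Hz.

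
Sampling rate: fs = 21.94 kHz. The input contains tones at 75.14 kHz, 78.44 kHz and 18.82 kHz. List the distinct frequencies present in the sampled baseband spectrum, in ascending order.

fs/2 = 10.97 kHz.
75.14 kHz mod fs = 9.32 kHz.
9.32 kHz ≤ fs/2 = 10.97 kHz, appears at 9.32 kHz.
78.44 kHz mod fs = 12.62 kHz.
12.62 kHz > fs/2 = 10.97 kHz, folds to fs − 12.62 kHz = 9.32 kHz.
18.82 kHz > fs/2 = 10.97 kHz, folds to fs − 18.82 kHz = 3.12 kHz.
Distinct values: {3.12 kHz, 9.32 kHz}.

3.12 kHz, 9.32 kHz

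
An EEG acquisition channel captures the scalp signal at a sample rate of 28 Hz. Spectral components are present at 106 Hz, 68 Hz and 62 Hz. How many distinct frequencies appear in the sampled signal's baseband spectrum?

fs/2 = 14 Hz.
106 Hz mod fs = 22 Hz.
22 Hz > fs/2 = 14 Hz, folds to fs − 22 Hz = 6 Hz.
68 Hz mod fs = 12 Hz.
12 Hz ≤ fs/2 = 14 Hz, appears at 12 Hz.
62 Hz mod fs = 6 Hz.
6 Hz ≤ fs/2 = 14 Hz, appears at 6 Hz.
Distinct values: {6 Hz, 12 Hz} → 2.

2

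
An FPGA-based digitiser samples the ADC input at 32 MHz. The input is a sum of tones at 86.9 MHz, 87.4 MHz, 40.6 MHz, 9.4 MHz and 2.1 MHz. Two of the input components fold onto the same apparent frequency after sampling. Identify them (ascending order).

40.6 MHz, 87.4 MHz

fs/2 = 16 MHz.
86.9 MHz mod fs = 22.9 MHz.
22.9 MHz > fs/2 = 16 MHz, folds to fs − 22.9 MHz = 9.1 MHz.
87.4 MHz mod fs = 23.4 MHz.
23.4 MHz > fs/2 = 16 MHz, folds to fs − 23.4 MHz = 8.6 MHz.
40.6 MHz mod fs = 8.6 MHz.
8.6 MHz ≤ fs/2 = 16 MHz, appears at 8.6 MHz.
9.4 MHz ≤ fs/2 = 16 MHz, passes unchanged.
2.1 MHz ≤ fs/2 = 16 MHz, passes unchanged.
40.6 MHz and 87.4 MHz both map to 8.6 MHz.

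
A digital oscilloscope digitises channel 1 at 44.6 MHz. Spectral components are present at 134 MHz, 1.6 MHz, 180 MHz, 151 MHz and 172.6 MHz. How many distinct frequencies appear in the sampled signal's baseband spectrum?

fs/2 = 22.3 MHz.
134 MHz mod fs = 0.2 MHz.
0.2 MHz ≤ fs/2 = 22.3 MHz, appears at 0.2 MHz.
1.6 MHz ≤ fs/2 = 22.3 MHz, passes unchanged.
180 MHz mod fs = 1.6 MHz.
1.6 MHz ≤ fs/2 = 22.3 MHz, appears at 1.6 MHz.
151 MHz mod fs = 17.2 MHz.
17.2 MHz ≤ fs/2 = 22.3 MHz, appears at 17.2 MHz.
172.6 MHz mod fs = 38.8 MHz.
38.8 MHz > fs/2 = 22.3 MHz, folds to fs − 38.8 MHz = 5.8 MHz.
Distinct values: {0.2 MHz, 1.6 MHz, 5.8 MHz, 17.2 MHz} → 4.

4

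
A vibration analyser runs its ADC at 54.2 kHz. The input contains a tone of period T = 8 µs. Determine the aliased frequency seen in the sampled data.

T = 8 µs → f = 1/T = 125 kHz.
125 kHz mod fs = 16.6 kHz.
16.6 kHz ≤ fs/2 = 27.1 kHz, appears at 16.6 kHz.

16.6 kHz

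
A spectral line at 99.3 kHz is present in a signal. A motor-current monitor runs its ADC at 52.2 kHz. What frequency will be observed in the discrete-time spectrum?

5.1 kHz

99.3 kHz mod fs = 47.1 kHz.
47.1 kHz > fs/2 = 26.1 kHz, folds to fs − 47.1 kHz = 5.1 kHz.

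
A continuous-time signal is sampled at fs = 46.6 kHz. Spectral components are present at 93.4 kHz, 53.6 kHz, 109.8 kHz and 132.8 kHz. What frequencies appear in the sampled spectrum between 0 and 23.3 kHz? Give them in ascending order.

fs/2 = 23.3 kHz.
93.4 kHz mod fs = 0.2 kHz.
0.2 kHz ≤ fs/2 = 23.3 kHz, appears at 0.2 kHz.
53.6 kHz mod fs = 7 kHz.
7 kHz ≤ fs/2 = 23.3 kHz, appears at 7 kHz.
109.8 kHz mod fs = 16.6 kHz.
16.6 kHz ≤ fs/2 = 23.3 kHz, appears at 16.6 kHz.
132.8 kHz mod fs = 39.6 kHz.
39.6 kHz > fs/2 = 23.3 kHz, folds to fs − 39.6 kHz = 7 kHz.
Distinct values: {0.2 kHz, 7 kHz, 16.6 kHz}.

0.2 kHz, 7 kHz, 16.6 kHz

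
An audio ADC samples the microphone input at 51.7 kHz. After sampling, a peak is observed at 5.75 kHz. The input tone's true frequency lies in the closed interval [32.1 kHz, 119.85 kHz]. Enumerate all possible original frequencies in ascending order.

45.95 kHz, 57.45 kHz, 97.65 kHz, 109.15 kHz

Frequencies that alias to 5.75 kHz are k·fs ± 5.75 kHz for integer k ≥ 0.
k=0: 5.75 kHz.
k=1: 45.95 kHz, 57.45 kHz.
k=2: 97.65 kHz, 109.15 kHz.
k=3: 149.35 kHz, 160.85 kHz.
Within [32.1 kHz, 119.85 kHz]: 45.95 kHz, 57.45 kHz, 97.65 kHz, 109.15 kHz.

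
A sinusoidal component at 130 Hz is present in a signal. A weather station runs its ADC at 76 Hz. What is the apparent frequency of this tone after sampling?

130 Hz mod fs = 54 Hz.
54 Hz > fs/2 = 38 Hz, folds to fs − 54 Hz = 22 Hz.

22 Hz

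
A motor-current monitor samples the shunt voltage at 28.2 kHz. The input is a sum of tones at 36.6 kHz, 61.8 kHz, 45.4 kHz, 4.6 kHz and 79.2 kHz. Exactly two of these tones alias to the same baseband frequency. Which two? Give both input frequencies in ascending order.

fs/2 = 14.1 kHz.
36.6 kHz mod fs = 8.4 kHz.
8.4 kHz ≤ fs/2 = 14.1 kHz, appears at 8.4 kHz.
61.8 kHz mod fs = 5.4 kHz.
5.4 kHz ≤ fs/2 = 14.1 kHz, appears at 5.4 kHz.
45.4 kHz mod fs = 17.2 kHz.
17.2 kHz > fs/2 = 14.1 kHz, folds to fs − 17.2 kHz = 11 kHz.
4.6 kHz ≤ fs/2 = 14.1 kHz, passes unchanged.
79.2 kHz mod fs = 22.8 kHz.
22.8 kHz > fs/2 = 14.1 kHz, folds to fs − 22.8 kHz = 5.4 kHz.
61.8 kHz and 79.2 kHz both map to 5.4 kHz.

61.8 kHz, 79.2 kHz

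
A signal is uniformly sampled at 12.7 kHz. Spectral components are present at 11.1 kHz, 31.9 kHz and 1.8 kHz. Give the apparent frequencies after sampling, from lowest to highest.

fs/2 = 6.35 kHz.
11.1 kHz > fs/2 = 6.35 kHz, folds to fs − 11.1 kHz = 1.6 kHz.
31.9 kHz mod fs = 6.5 kHz.
6.5 kHz > fs/2 = 6.35 kHz, folds to fs − 6.5 kHz = 6.2 kHz.
1.8 kHz ≤ fs/2 = 6.35 kHz, passes unchanged.
Distinct values: {1.6 kHz, 1.8 kHz, 6.2 kHz}.

1.6 kHz, 1.8 kHz, 6.2 kHz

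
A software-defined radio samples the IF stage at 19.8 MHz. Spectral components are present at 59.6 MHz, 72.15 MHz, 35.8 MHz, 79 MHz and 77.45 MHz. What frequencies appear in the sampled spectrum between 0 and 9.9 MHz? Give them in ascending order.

0.2 MHz, 1.75 MHz, 3.8 MHz, 7.05 MHz

fs/2 = 9.9 MHz.
59.6 MHz mod fs = 0.2 MHz.
0.2 MHz ≤ fs/2 = 9.9 MHz, appears at 0.2 MHz.
72.15 MHz mod fs = 12.75 MHz.
12.75 MHz > fs/2 = 9.9 MHz, folds to fs − 12.75 MHz = 7.05 MHz.
35.8 MHz mod fs = 16 MHz.
16 MHz > fs/2 = 9.9 MHz, folds to fs − 16 MHz = 3.8 MHz.
79 MHz mod fs = 19.6 MHz.
19.6 MHz > fs/2 = 9.9 MHz, folds to fs − 19.6 MHz = 0.2 MHz.
77.45 MHz mod fs = 18.05 MHz.
18.05 MHz > fs/2 = 9.9 MHz, folds to fs − 18.05 MHz = 1.75 MHz.
Distinct values: {0.2 MHz, 1.75 MHz, 3.8 MHz, 7.05 MHz}.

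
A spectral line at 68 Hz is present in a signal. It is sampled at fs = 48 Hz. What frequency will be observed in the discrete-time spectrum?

68 Hz mod fs = 20 Hz.
20 Hz ≤ fs/2 = 24 Hz, appears at 20 Hz.

20 Hz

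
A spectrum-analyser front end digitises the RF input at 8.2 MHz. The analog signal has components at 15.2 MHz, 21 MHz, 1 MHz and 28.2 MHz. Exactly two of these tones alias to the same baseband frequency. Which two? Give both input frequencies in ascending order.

21 MHz, 28.2 MHz

fs/2 = 4.1 MHz.
15.2 MHz mod fs = 7 MHz.
7 MHz > fs/2 = 4.1 MHz, folds to fs − 7 MHz = 1.2 MHz.
21 MHz mod fs = 4.6 MHz.
4.6 MHz > fs/2 = 4.1 MHz, folds to fs − 4.6 MHz = 3.6 MHz.
1 MHz ≤ fs/2 = 4.1 MHz, passes unchanged.
28.2 MHz mod fs = 3.6 MHz.
3.6 MHz ≤ fs/2 = 4.1 MHz, appears at 3.6 MHz.
21 MHz and 28.2 MHz both map to 3.6 MHz.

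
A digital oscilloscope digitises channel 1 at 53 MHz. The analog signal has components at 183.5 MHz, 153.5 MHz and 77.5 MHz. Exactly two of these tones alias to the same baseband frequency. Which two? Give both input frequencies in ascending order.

fs/2 = 26.5 MHz.
183.5 MHz mod fs = 24.5 MHz.
24.5 MHz ≤ fs/2 = 26.5 MHz, appears at 24.5 MHz.
153.5 MHz mod fs = 47.5 MHz.
47.5 MHz > fs/2 = 26.5 MHz, folds to fs − 47.5 MHz = 5.5 MHz.
77.5 MHz mod fs = 24.5 MHz.
24.5 MHz ≤ fs/2 = 26.5 MHz, appears at 24.5 MHz.
77.5 MHz and 183.5 MHz both map to 24.5 MHz.

77.5 MHz, 183.5 MHz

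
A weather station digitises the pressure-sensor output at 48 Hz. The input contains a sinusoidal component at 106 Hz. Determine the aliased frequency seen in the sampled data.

10 Hz

106 Hz mod fs = 10 Hz.
10 Hz ≤ fs/2 = 24 Hz, appears at 10 Hz.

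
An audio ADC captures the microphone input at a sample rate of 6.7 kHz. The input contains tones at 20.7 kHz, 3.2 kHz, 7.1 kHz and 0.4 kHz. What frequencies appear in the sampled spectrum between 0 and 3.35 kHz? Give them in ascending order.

0.4 kHz, 0.6 kHz, 3.2 kHz

fs/2 = 3.35 kHz.
20.7 kHz mod fs = 0.6 kHz.
0.6 kHz ≤ fs/2 = 3.35 kHz, appears at 0.6 kHz.
3.2 kHz ≤ fs/2 = 3.35 kHz, passes unchanged.
7.1 kHz mod fs = 0.4 kHz.
0.4 kHz ≤ fs/2 = 3.35 kHz, appears at 0.4 kHz.
0.4 kHz ≤ fs/2 = 3.35 kHz, passes unchanged.
Distinct values: {0.4 kHz, 0.6 kHz, 3.2 kHz}.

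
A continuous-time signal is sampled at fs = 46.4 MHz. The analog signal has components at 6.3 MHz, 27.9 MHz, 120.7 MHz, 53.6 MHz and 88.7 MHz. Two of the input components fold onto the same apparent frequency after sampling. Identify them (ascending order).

27.9 MHz, 120.7 MHz

fs/2 = 23.2 MHz.
6.3 MHz ≤ fs/2 = 23.2 MHz, passes unchanged.
27.9 MHz > fs/2 = 23.2 MHz, folds to fs − 27.9 MHz = 18.5 MHz.
120.7 MHz mod fs = 27.9 MHz.
27.9 MHz > fs/2 = 23.2 MHz, folds to fs − 27.9 MHz = 18.5 MHz.
53.6 MHz mod fs = 7.2 MHz.
7.2 MHz ≤ fs/2 = 23.2 MHz, appears at 7.2 MHz.
88.7 MHz mod fs = 42.3 MHz.
42.3 MHz > fs/2 = 23.2 MHz, folds to fs − 42.3 MHz = 4.1 MHz.
27.9 MHz and 120.7 MHz both map to 18.5 MHz.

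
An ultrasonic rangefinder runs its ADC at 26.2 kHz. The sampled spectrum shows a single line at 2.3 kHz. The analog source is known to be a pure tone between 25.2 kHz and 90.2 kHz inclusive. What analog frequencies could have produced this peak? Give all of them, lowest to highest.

28.5 kHz, 50.1 kHz, 54.7 kHz, 76.3 kHz, 80.9 kHz

Frequencies that alias to 2.3 kHz are k·fs ± 2.3 kHz for integer k ≥ 0.
k=0: 2.3 kHz.
k=1: 23.9 kHz, 28.5 kHz.
k=2: 50.1 kHz, 54.7 kHz.
k=3: 76.3 kHz, 80.9 kHz.
k=4: 102.5 kHz, 107.1 kHz.
Within [25.2 kHz, 90.2 kHz]: 28.5 kHz, 50.1 kHz, 54.7 kHz, 76.3 kHz, 80.9 kHz.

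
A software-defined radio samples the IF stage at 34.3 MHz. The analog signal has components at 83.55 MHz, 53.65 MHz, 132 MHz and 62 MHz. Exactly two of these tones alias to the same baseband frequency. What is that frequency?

14.95 MHz

fs/2 = 17.15 MHz.
83.55 MHz mod fs = 14.95 MHz.
14.95 MHz ≤ fs/2 = 17.15 MHz, appears at 14.95 MHz.
53.65 MHz mod fs = 19.35 MHz.
19.35 MHz > fs/2 = 17.15 MHz, folds to fs − 19.35 MHz = 14.95 MHz.
132 MHz mod fs = 29.1 MHz.
29.1 MHz > fs/2 = 17.15 MHz, folds to fs − 29.1 MHz = 5.2 MHz.
62 MHz mod fs = 27.7 MHz.
27.7 MHz > fs/2 = 17.15 MHz, folds to fs − 27.7 MHz = 6.6 MHz.
53.65 MHz and 83.55 MHz both map to 14.95 MHz.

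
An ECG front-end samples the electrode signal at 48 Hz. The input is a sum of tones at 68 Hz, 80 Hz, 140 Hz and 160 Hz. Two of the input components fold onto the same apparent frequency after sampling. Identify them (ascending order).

80 Hz, 160 Hz

fs/2 = 24 Hz.
68 Hz mod fs = 20 Hz.
20 Hz ≤ fs/2 = 24 Hz, appears at 20 Hz.
80 Hz mod fs = 32 Hz.
32 Hz > fs/2 = 24 Hz, folds to fs − 32 Hz = 16 Hz.
140 Hz mod fs = 44 Hz.
44 Hz > fs/2 = 24 Hz, folds to fs − 44 Hz = 4 Hz.
160 Hz mod fs = 16 Hz.
16 Hz ≤ fs/2 = 24 Hz, appears at 16 Hz.
80 Hz and 160 Hz both map to 16 Hz.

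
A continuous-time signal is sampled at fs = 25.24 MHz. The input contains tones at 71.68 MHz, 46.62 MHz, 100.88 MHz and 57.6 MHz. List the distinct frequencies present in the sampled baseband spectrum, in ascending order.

0.08 MHz, 3.86 MHz, 4.04 MHz, 7.12 MHz

fs/2 = 12.62 MHz.
71.68 MHz mod fs = 21.2 MHz.
21.2 MHz > fs/2 = 12.62 MHz, folds to fs − 21.2 MHz = 4.04 MHz.
46.62 MHz mod fs = 21.38 MHz.
21.38 MHz > fs/2 = 12.62 MHz, folds to fs − 21.38 MHz = 3.86 MHz.
100.88 MHz mod fs = 25.16 MHz.
25.16 MHz > fs/2 = 12.62 MHz, folds to fs − 25.16 MHz = 0.08 MHz.
57.6 MHz mod fs = 7.12 MHz.
7.12 MHz ≤ fs/2 = 12.62 MHz, appears at 7.12 MHz.
Distinct values: {0.08 MHz, 3.86 MHz, 4.04 MHz, 7.12 MHz}.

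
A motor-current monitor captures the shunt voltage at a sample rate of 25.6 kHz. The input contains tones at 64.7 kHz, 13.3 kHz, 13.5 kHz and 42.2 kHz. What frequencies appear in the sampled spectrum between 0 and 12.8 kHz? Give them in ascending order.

9 kHz, 12.1 kHz, 12.3 kHz

fs/2 = 12.8 kHz.
64.7 kHz mod fs = 13.5 kHz.
13.5 kHz > fs/2 = 12.8 kHz, folds to fs − 13.5 kHz = 12.1 kHz.
13.3 kHz > fs/2 = 12.8 kHz, folds to fs − 13.3 kHz = 12.3 kHz.
13.5 kHz > fs/2 = 12.8 kHz, folds to fs − 13.5 kHz = 12.1 kHz.
42.2 kHz mod fs = 16.6 kHz.
16.6 kHz > fs/2 = 12.8 kHz, folds to fs − 16.6 kHz = 9 kHz.
Distinct values: {9 kHz, 12.1 kHz, 12.3 kHz}.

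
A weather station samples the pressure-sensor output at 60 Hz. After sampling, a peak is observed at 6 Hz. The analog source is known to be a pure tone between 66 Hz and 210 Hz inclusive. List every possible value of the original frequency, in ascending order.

66 Hz, 114 Hz, 126 Hz, 174 Hz, 186 Hz

Frequencies that alias to 6 Hz are k·fs ± 6 Hz for integer k ≥ 0.
k=0: 6 Hz.
k=1: 54 Hz, 66 Hz.
k=2: 114 Hz, 126 Hz.
k=3: 174 Hz, 186 Hz.
k=4: 234 Hz, 246 Hz.
Within [66 Hz, 210 Hz]: 66 Hz, 114 Hz, 126 Hz, 174 Hz, 186 Hz.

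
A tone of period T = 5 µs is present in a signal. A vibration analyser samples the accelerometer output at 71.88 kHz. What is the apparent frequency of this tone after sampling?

T = 5 µs → f = 1/T = 200 kHz.
200 kHz mod fs = 56.24 kHz.
56.24 kHz > fs/2 = 35.94 kHz, folds to fs − 56.24 kHz = 15.64 kHz.

15.64 kHz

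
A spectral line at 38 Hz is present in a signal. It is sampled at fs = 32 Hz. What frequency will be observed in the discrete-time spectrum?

6 Hz

38 Hz mod fs = 6 Hz.
6 Hz ≤ fs/2 = 16 Hz, appears at 6 Hz.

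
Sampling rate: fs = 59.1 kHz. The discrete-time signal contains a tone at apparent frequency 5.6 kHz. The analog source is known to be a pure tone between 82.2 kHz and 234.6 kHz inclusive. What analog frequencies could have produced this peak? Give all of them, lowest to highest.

Frequencies that alias to 5.6 kHz are k·fs ± 5.6 kHz for integer k ≥ 0.
k=0: 5.6 kHz.
k=1: 53.5 kHz, 64.7 kHz.
k=2: 112.6 kHz, 123.8 kHz.
k=3: 171.7 kHz, 182.9 kHz.
k=4: 230.8 kHz, 242 kHz.
k=5: 289.9 kHz, 301.1 kHz.
Within [82.2 kHz, 234.6 kHz]: 112.6 kHz, 123.8 kHz, 171.7 kHz, 182.9 kHz, 230.8 kHz.

112.6 kHz, 123.8 kHz, 171.7 kHz, 182.9 kHz, 230.8 kHz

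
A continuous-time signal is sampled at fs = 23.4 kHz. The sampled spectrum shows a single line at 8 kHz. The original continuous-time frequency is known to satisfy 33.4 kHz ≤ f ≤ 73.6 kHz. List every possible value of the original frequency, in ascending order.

Frequencies that alias to 8 kHz are k·fs ± 8 kHz for integer k ≥ 0.
k=0: 8 kHz.
k=1: 15.4 kHz, 31.4 kHz.
k=2: 38.8 kHz, 54.8 kHz.
k=3: 62.2 kHz, 78.2 kHz.
k=4: 85.6 kHz, 101.6 kHz.
Within [33.4 kHz, 73.6 kHz]: 38.8 kHz, 54.8 kHz, 62.2 kHz.

38.8 kHz, 54.8 kHz, 62.2 kHz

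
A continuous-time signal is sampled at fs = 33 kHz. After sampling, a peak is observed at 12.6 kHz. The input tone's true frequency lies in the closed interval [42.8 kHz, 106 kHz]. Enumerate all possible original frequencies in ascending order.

45.6 kHz, 53.4 kHz, 78.6 kHz, 86.4 kHz

Frequencies that alias to 12.6 kHz are k·fs ± 12.6 kHz for integer k ≥ 0.
k=0: 12.6 kHz.
k=1: 20.4 kHz, 45.6 kHz.
k=2: 53.4 kHz, 78.6 kHz.
k=3: 86.4 kHz, 111.6 kHz.
k=4: 119.4 kHz, 144.6 kHz.
Within [42.8 kHz, 106 kHz]: 45.6 kHz, 53.4 kHz, 78.6 kHz, 86.4 kHz.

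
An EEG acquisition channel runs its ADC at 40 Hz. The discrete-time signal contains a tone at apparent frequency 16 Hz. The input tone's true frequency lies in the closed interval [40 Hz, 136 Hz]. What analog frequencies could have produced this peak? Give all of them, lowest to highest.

56 Hz, 64 Hz, 96 Hz, 104 Hz, 136 Hz

Frequencies that alias to 16 Hz are k·fs ± 16 Hz for integer k ≥ 0.
k=0: 16 Hz.
k=1: 24 Hz, 56 Hz.
k=2: 64 Hz, 96 Hz.
k=3: 104 Hz, 136 Hz.
k=4: 144 Hz, 176 Hz.
Within [40 Hz, 136 Hz]: 56 Hz, 64 Hz, 96 Hz, 104 Hz, 136 Hz.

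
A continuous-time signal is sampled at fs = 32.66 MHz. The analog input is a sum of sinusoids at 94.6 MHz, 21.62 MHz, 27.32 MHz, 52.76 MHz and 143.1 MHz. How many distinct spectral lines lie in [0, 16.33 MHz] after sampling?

5

fs/2 = 16.33 MHz.
94.6 MHz mod fs = 29.28 MHz.
29.28 MHz > fs/2 = 16.33 MHz, folds to fs − 29.28 MHz = 3.38 MHz.
21.62 MHz > fs/2 = 16.33 MHz, folds to fs − 21.62 MHz = 11.04 MHz.
27.32 MHz > fs/2 = 16.33 MHz, folds to fs − 27.32 MHz = 5.34 MHz.
52.76 MHz mod fs = 20.1 MHz.
20.1 MHz > fs/2 = 16.33 MHz, folds to fs − 20.1 MHz = 12.56 MHz.
143.1 MHz mod fs = 12.46 MHz.
12.46 MHz ≤ fs/2 = 16.33 MHz, appears at 12.46 MHz.
Distinct values: {3.38 MHz, 5.34 MHz, 11.04 MHz, 12.46 MHz, 12.56 MHz} → 5.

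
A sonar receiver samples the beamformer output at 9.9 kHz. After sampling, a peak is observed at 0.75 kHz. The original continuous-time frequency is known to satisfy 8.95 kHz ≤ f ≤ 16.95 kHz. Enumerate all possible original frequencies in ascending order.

9.15 kHz, 10.65 kHz

Frequencies that alias to 0.75 kHz are k·fs ± 0.75 kHz for integer k ≥ 0.
k=0: 0.75 kHz.
k=1: 9.15 kHz, 10.65 kHz.
k=2: 19.05 kHz, 20.55 kHz.
Within [8.95 kHz, 16.95 kHz]: 9.15 kHz, 10.65 kHz.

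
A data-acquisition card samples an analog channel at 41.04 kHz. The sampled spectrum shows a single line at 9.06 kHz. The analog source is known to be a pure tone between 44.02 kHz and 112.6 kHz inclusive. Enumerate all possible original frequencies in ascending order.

Frequencies that alias to 9.06 kHz are k·fs ± 9.06 kHz for integer k ≥ 0.
k=0: 9.06 kHz.
k=1: 31.98 kHz, 50.1 kHz.
k=2: 73.02 kHz, 91.14 kHz.
k=3: 114.06 kHz, 132.18 kHz.
Within [44.02 kHz, 112.6 kHz]: 50.1 kHz, 73.02 kHz, 91.14 kHz.

50.1 kHz, 73.02 kHz, 91.14 kHz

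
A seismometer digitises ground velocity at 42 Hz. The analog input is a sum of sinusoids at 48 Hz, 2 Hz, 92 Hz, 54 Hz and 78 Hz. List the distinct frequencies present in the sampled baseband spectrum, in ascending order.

fs/2 = 21 Hz.
48 Hz mod fs = 6 Hz.
6 Hz ≤ fs/2 = 21 Hz, appears at 6 Hz.
2 Hz ≤ fs/2 = 21 Hz, passes unchanged.
92 Hz mod fs = 8 Hz.
8 Hz ≤ fs/2 = 21 Hz, appears at 8 Hz.
54 Hz mod fs = 12 Hz.
12 Hz ≤ fs/2 = 21 Hz, appears at 12 Hz.
78 Hz mod fs = 36 Hz.
36 Hz > fs/2 = 21 Hz, folds to fs − 36 Hz = 6 Hz.
Distinct values: {2 Hz, 6 Hz, 8 Hz, 12 Hz}.

2 Hz, 6 Hz, 8 Hz, 12 Hz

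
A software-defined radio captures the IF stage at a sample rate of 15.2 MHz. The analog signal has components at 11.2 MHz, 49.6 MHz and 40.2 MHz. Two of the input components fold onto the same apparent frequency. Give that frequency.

fs/2 = 7.6 MHz.
11.2 MHz > fs/2 = 7.6 MHz, folds to fs − 11.2 MHz = 4 MHz.
49.6 MHz mod fs = 4 MHz.
4 MHz ≤ fs/2 = 7.6 MHz, appears at 4 MHz.
40.2 MHz mod fs = 9.8 MHz.
9.8 MHz > fs/2 = 7.6 MHz, folds to fs − 9.8 MHz = 5.4 MHz.
11.2 MHz and 49.6 MHz both map to 4 MHz.

4 MHz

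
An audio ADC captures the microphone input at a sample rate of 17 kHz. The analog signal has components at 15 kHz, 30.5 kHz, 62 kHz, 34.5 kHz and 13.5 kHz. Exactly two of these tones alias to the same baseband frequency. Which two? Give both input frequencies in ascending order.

fs/2 = 8.5 kHz.
15 kHz > fs/2 = 8.5 kHz, folds to fs − 15 kHz = 2 kHz.
30.5 kHz mod fs = 13.5 kHz.
13.5 kHz > fs/2 = 8.5 kHz, folds to fs − 13.5 kHz = 3.5 kHz.
62 kHz mod fs = 11 kHz.
11 kHz > fs/2 = 8.5 kHz, folds to fs − 11 kHz = 6 kHz.
34.5 kHz mod fs = 0.5 kHz.
0.5 kHz ≤ fs/2 = 8.5 kHz, appears at 0.5 kHz.
13.5 kHz > fs/2 = 8.5 kHz, folds to fs − 13.5 kHz = 3.5 kHz.
13.5 kHz and 30.5 kHz both map to 3.5 kHz.

13.5 kHz, 30.5 kHz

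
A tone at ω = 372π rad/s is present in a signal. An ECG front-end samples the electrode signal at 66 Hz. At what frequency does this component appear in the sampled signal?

12 Hz

ω = 372π rad/s → f = ω/(2π) = 186 Hz.
186 Hz mod fs = 54 Hz.
54 Hz > fs/2 = 33 Hz, folds to fs − 54 Hz = 12 Hz.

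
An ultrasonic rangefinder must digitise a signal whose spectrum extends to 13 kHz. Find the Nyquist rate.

26 kHz

Nyquist rate = 2 × 13 kHz = 26 kHz.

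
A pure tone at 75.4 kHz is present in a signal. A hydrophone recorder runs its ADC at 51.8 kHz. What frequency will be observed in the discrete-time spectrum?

75.4 kHz mod fs = 23.6 kHz.
23.6 kHz ≤ fs/2 = 25.9 kHz, appears at 23.6 kHz.

23.6 kHz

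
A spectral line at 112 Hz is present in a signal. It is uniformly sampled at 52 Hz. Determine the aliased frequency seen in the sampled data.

8 Hz

112 Hz mod fs = 8 Hz.
8 Hz ≤ fs/2 = 26 Hz, appears at 8 Hz.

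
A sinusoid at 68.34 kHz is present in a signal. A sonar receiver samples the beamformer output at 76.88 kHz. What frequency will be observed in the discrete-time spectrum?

8.54 kHz

68.34 kHz > fs/2 = 38.44 kHz, folds to fs − 68.34 kHz = 8.54 kHz.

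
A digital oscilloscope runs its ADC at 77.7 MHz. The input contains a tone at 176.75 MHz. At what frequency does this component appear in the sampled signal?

176.75 MHz mod fs = 21.35 MHz.
21.35 MHz ≤ fs/2 = 38.85 MHz, appears at 21.35 MHz.

21.35 MHz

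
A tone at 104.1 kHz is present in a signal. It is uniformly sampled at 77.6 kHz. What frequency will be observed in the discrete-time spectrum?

104.1 kHz mod fs = 26.5 kHz.
26.5 kHz ≤ fs/2 = 38.8 kHz, appears at 26.5 kHz.

26.5 kHz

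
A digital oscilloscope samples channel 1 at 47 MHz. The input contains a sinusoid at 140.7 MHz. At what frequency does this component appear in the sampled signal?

140.7 MHz mod fs = 46.7 MHz.
46.7 MHz > fs/2 = 23.5 MHz, folds to fs − 46.7 MHz = 0.3 MHz.

0.3 MHz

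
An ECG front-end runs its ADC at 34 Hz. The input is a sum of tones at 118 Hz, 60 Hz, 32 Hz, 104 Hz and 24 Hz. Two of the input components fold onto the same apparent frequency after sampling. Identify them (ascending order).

fs/2 = 17 Hz.
118 Hz mod fs = 16 Hz.
16 Hz ≤ fs/2 = 17 Hz, appears at 16 Hz.
60 Hz mod fs = 26 Hz.
26 Hz > fs/2 = 17 Hz, folds to fs − 26 Hz = 8 Hz.
32 Hz > fs/2 = 17 Hz, folds to fs − 32 Hz = 2 Hz.
104 Hz mod fs = 2 Hz.
2 Hz ≤ fs/2 = 17 Hz, appears at 2 Hz.
24 Hz > fs/2 = 17 Hz, folds to fs − 24 Hz = 10 Hz.
32 Hz and 104 Hz both map to 2 Hz.

32 Hz, 104 Hz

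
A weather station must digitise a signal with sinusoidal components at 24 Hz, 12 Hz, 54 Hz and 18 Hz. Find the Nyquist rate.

Highest-frequency component: 54 Hz.
Nyquist rate = 2 × 54 Hz = 108 Hz.

108 Hz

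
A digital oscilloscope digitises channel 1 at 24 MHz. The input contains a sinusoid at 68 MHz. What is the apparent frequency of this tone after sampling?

4 MHz

68 MHz mod fs = 20 MHz.
20 MHz > fs/2 = 12 MHz, folds to fs − 20 MHz = 4 MHz.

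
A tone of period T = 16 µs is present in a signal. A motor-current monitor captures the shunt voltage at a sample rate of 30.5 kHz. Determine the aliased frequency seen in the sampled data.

T = 16 µs → f = 1/T = 62.5 kHz.
62.5 kHz mod fs = 1.5 kHz.
1.5 kHz ≤ fs/2 = 15.25 kHz, appears at 1.5 kHz.

1.5 kHz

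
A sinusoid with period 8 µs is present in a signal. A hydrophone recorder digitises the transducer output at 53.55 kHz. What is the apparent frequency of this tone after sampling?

17.9 kHz

T = 8 µs → f = 1/T = 125 kHz.
125 kHz mod fs = 17.9 kHz.
17.9 kHz ≤ fs/2 = 26.775 kHz, appears at 17.9 kHz.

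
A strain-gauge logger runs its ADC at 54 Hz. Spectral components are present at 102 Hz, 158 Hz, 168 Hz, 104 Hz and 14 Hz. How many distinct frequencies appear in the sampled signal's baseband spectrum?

fs/2 = 27 Hz.
102 Hz mod fs = 48 Hz.
48 Hz > fs/2 = 27 Hz, folds to fs − 48 Hz = 6 Hz.
158 Hz mod fs = 50 Hz.
50 Hz > fs/2 = 27 Hz, folds to fs − 50 Hz = 4 Hz.
168 Hz mod fs = 6 Hz.
6 Hz ≤ fs/2 = 27 Hz, appears at 6 Hz.
104 Hz mod fs = 50 Hz.
50 Hz > fs/2 = 27 Hz, folds to fs − 50 Hz = 4 Hz.
14 Hz ≤ fs/2 = 27 Hz, passes unchanged.
Distinct values: {4 Hz, 6 Hz, 14 Hz} → 3.

3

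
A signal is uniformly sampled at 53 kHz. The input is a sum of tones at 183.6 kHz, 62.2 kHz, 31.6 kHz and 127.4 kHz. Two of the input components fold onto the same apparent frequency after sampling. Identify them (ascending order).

31.6 kHz, 127.4 kHz

fs/2 = 26.5 kHz.
183.6 kHz mod fs = 24.6 kHz.
24.6 kHz ≤ fs/2 = 26.5 kHz, appears at 24.6 kHz.
62.2 kHz mod fs = 9.2 kHz.
9.2 kHz ≤ fs/2 = 26.5 kHz, appears at 9.2 kHz.
31.6 kHz > fs/2 = 26.5 kHz, folds to fs − 31.6 kHz = 21.4 kHz.
127.4 kHz mod fs = 21.4 kHz.
21.4 kHz ≤ fs/2 = 26.5 kHz, appears at 21.4 kHz.
31.6 kHz and 127.4 kHz both map to 21.4 kHz.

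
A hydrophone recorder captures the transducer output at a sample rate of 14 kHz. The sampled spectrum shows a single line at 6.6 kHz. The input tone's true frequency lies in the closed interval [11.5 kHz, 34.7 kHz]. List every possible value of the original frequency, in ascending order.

20.6 kHz, 21.4 kHz, 34.6 kHz

Frequencies that alias to 6.6 kHz are k·fs ± 6.6 kHz for integer k ≥ 0.
k=0: 6.6 kHz.
k=1: 7.4 kHz, 20.6 kHz.
k=2: 21.4 kHz, 34.6 kHz.
k=3: 35.4 kHz, 48.6 kHz.
Within [11.5 kHz, 34.7 kHz]: 20.6 kHz, 21.4 kHz, 34.6 kHz.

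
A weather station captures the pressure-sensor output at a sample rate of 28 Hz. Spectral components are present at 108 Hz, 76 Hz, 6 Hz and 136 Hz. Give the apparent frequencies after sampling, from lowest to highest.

4 Hz, 6 Hz, 8 Hz

fs/2 = 14 Hz.
108 Hz mod fs = 24 Hz.
24 Hz > fs/2 = 14 Hz, folds to fs − 24 Hz = 4 Hz.
76 Hz mod fs = 20 Hz.
20 Hz > fs/2 = 14 Hz, folds to fs − 20 Hz = 8 Hz.
6 Hz ≤ fs/2 = 14 Hz, passes unchanged.
136 Hz mod fs = 24 Hz.
24 Hz > fs/2 = 14 Hz, folds to fs − 24 Hz = 4 Hz.
Distinct values: {4 Hz, 6 Hz, 8 Hz}.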